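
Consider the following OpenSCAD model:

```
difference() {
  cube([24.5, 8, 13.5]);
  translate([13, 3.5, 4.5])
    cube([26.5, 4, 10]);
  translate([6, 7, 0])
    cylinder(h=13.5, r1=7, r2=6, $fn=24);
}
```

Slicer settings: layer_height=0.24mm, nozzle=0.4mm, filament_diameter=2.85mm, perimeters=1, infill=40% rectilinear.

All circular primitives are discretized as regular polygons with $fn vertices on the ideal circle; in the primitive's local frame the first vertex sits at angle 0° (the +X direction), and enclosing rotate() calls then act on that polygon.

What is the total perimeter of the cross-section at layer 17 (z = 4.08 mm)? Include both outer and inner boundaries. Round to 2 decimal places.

At z = 4.08 mm: the 24.5×8 cube contributes its full rectangle (perimeter 65.00 mm); the cube at (13, 3.5) does not reach this height (z outside [4.5, 14.5]); the cone at (6, 7) contributes a regular 24-gon of circumradius 6.698 (interpolated between r1=7 and r2=6 at t=0.302) (perimeter = 2·24·6.698·sin(180°/24) = 41.96 mm); Taking the first minus the rest: starting from the 24.5×8 cube, the cone at (6, 7) partially overlaps it — only the 81.02 mm² overlap (of its 139.33 mm²) is removed, clipping the outline — boundary = 67.58 mm. Overall, the cross-section is a single solid region. Total boundary length (outer) = 67.58 mm.

67.58 mm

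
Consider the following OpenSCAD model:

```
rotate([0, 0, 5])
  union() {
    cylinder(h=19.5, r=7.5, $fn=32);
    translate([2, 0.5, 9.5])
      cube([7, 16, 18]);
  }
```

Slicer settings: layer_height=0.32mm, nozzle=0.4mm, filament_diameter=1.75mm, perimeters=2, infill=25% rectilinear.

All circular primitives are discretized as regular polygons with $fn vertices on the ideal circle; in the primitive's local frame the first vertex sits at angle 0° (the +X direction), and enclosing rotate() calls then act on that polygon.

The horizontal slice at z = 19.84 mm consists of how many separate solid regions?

At z = 19.84 mm: the cylinder does not reach this height (z outside [0, 19.5]); the cube at (2, 0.5) (footprint 7×16) is included at this height; Taking the union: only the 7×16 cube at (2, 0.5) is present, so the union is just that shape — 1 connected region; (whole slice rotated 5° about Z — lengths, areas and connectivity unchanged). The result has 1 disconnected region.

1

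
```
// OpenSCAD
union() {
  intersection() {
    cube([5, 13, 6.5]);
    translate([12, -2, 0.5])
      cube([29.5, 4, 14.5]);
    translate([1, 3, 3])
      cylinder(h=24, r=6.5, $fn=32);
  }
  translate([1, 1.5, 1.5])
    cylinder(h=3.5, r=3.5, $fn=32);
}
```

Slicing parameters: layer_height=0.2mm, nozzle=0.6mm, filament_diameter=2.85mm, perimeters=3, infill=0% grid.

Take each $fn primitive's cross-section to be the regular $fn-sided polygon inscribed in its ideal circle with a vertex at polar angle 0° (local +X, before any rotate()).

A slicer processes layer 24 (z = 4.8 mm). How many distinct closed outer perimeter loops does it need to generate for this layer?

1

At z = 4.8 mm: the cube (footprint 5×13) is included at this height; the 29.5×4 cube at (12, -2) contributes its full rectangle; the cylinder at (1, 3): section is a regular 32-gon, circumradius r=6.5; After intersecting: the 29.5×4 cube at (12, -2) does not overlap the 5×13 cube (empty); the r=6.5 cylinder at (1, 3) does not overlap the running intersection (empty) — nothing remains; the r=3.5 cylinder at (1, 1.5) gives a regular 32-gon of circumradius 3.5 (constant along its height); Taking the union: only the r=3.5 cylinder at (1, 1.5) is present, so the union is just that shape — 1 connected region. The result has 1 disconnected region.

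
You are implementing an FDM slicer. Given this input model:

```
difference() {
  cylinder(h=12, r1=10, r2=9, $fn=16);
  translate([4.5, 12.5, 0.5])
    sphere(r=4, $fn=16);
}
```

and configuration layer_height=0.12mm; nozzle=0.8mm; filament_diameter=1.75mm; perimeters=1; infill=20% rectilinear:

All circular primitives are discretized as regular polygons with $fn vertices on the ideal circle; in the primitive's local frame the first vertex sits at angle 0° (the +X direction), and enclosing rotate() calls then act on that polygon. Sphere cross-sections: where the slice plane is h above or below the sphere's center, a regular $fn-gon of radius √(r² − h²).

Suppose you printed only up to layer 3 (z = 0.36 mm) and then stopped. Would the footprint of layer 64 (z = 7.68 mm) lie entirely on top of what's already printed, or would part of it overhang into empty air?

Compare the two slices. At z = 0.36: the cone (r1=10→r2=9) has section circumradius 9.970 here — a regular 16-gon (area = (16/2)·9.970²·sin(360°/16) = 304.31 mm²); the r=4 sphere at (4.5, 12.5) slices to a regular 16-gon of circumradius 3.998 (√(r²−h²) with h=0.14 from center) (area = (16/2)·3.998²·sin(360°/16) = 48.92 mm²); After the difference (first − rest): starting from the cone (304.31 mm²), the r=4 sphere at (4.5, 12.5) partially overlaps it — only the 1.15 mm² overlap (of its 48.92 mm²) is removed, clipping the outline — area = 303.16 mm². At z = 7.68: the cone (r1=10→r2=9) has section circumradius 9.360 here — a regular 16-gon (area = (16/2)·9.360²·sin(360°/16) = 268.21 mm²); the sphere at (4.5, 12.5) is absent (|z−center|=7.180 > r=4); After the difference (first − rest): none of the subtracted shapes is present at this height, so the cone is unchanged — area = 268.21 mm². Checking containment: the cross-section at z = 7.68 is a subset of the cross-section at z = 0.36.

entirely on top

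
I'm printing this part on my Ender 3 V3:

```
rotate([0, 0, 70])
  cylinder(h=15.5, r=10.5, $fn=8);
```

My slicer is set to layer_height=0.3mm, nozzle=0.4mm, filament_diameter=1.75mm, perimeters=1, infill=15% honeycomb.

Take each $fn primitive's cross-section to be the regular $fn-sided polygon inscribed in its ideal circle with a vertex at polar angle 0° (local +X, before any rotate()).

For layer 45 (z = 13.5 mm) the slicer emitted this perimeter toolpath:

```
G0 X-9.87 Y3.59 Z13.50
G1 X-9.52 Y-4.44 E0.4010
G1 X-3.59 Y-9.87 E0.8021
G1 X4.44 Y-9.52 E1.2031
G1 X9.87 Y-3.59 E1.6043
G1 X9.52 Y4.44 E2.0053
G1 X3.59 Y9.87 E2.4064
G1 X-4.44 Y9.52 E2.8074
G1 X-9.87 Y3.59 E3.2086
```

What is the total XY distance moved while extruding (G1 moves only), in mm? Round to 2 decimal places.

64.31 mm

Sum the Euclidean lengths of each G1 segment: total = 64.31 mm.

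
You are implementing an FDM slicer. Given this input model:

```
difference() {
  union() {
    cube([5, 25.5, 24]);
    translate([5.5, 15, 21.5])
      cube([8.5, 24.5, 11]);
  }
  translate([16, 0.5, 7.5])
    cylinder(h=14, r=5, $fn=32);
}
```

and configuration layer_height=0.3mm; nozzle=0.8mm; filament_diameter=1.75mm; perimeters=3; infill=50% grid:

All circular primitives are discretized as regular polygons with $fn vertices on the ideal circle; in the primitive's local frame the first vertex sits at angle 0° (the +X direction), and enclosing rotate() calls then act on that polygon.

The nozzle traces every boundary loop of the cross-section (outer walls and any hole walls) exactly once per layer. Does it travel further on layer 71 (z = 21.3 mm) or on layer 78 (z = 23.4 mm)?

layer 78 (z = 23.4 mm)

Layer 71 (z = 21.3): the cube (footprint 5×25.5) is included at this height (perimeter 61.00 mm); the cube at (5.5, 15) is not intersected at this z (z outside [21.5, 32.5]); Merging all regions: only the 5×25.5 cube is present, so the union is just that shape — boundary = 61.00 mm; the r=5 cylinder at (16, 0.5) contributes a regular 32-gon of circumradius 5 (perimeter = 2·32·5.000·sin(180°/32) = 31.37 mm); Subtracting the remaining from the first: starting from that combined region, the r=5 cylinder at (16, 0.5) misses the remaining region (no effect) — boundary = 61.00 mm. So its perimeter = 61.00 mm. Layer 78 (z = 23.4): the cube is present — its section is the full 5×25.5 rectangle (perimeter 61.00 mm); the cube at (5.5, 15) (footprint 8.5×24.5) is included at this height (perimeter 66.00 mm); Merging all regions: the 2 present regions are separate (no shared area or edge), so areas and boundary lengths simply add and each stays a separate island — boundary = 127.00 mm; the cylinder at (16, 0.5) is absent (z outside [7.5, 21.5]); Subtracting the remaining from the first: none of the subtracted shapes is present at this height, so that combined region is unchanged — boundary = 127.00 mm. So its perimeter = 127.00 mm. Layer 78 is larger (127.00 vs 61.00 mm).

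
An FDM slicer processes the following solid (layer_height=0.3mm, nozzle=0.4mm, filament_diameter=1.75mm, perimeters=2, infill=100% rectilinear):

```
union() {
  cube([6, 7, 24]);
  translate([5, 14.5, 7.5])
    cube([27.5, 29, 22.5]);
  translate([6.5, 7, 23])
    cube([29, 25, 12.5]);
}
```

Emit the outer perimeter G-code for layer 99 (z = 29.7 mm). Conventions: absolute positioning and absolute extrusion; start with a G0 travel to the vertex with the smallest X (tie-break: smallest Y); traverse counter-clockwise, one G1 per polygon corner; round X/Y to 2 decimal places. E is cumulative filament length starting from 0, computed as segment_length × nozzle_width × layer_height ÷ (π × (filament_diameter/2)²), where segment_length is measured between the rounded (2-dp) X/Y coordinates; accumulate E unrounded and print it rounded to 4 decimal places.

At z = 29.7 mm: the cube does not reach this height (z outside [0, 24]); the cube at (5, 14.5) (footprint 27.5×29) is included at this height; the 29×25 cube at (6.5, 7) contributes its full rectangle; Taking the union: the regions partially overlap (shared area 455.00 mm²), so overlapping operands fuse into one piece — 1 connected region. The outline is a single polygon with 8 vertices. Extrusion per mm of travel: 0.4 × 0.3 / (π × 0.875²) = 0.049890. Accumulating E over each segment gives final E = 6.6853.

G0 X5.00 Y14.50 Z29.70
G1 X6.50 Y14.50 E0.0748
G1 X6.50 Y7.00 E0.4490
G1 X35.50 Y7.00 E1.8958
G1 X35.50 Y32.00 E3.1431
G1 X32.50 Y32.00 E3.2928
G1 X32.50 Y43.50 E3.8665
G1 X5.00 Y43.50 E5.2385
G1 X5.00 Y14.50 E6.6853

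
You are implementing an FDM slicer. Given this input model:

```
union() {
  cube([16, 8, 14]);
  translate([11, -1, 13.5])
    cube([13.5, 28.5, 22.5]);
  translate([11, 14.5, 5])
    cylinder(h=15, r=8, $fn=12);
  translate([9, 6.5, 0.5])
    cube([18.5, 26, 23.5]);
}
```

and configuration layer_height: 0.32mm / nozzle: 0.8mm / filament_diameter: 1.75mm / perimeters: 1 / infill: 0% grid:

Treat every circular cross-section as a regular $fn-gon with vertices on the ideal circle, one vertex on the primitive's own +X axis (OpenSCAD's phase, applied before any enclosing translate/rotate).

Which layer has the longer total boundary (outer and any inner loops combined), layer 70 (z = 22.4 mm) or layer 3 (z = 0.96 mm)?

Layer 70 (z = 22.4): the cube is absent (z outside [0, 14]); the 13.5×28.5 cube at (11, -1) contributes its full rectangle (perimeter 84.00 mm); the cylinder at (11, 14.5) is absent (z outside [5, 20]); the cube at (9, 6.5) (footprint 18.5×26) is included at this height (perimeter 89.00 mm); Combining (union): the regions partially overlap (shared area 283.50 mm²), so the edge portions inside another operand are dropped and the merged outline is re-measured after clipping — boundary = 104.00 mm. So its perimeter = 104.00 mm. Layer 3 (z = 0.96): the cube is present — its section is the full 16×8 rectangle (perimeter 48.00 mm); the cube at (11, -1) is not intersected at this z (z outside [13.5, 36]); the cylinder at (11, 14.5) is absent (z outside [5, 20]); the cube at (9, 6.5) (footprint 18.5×26) is included at this height (perimeter 89.00 mm); Taking the union: the regions partially overlap (shared area 10.50 mm²), so the edge portions inside another operand are dropped and the merged outline is re-measured after clipping — boundary = 120.00 mm. So its perimeter = 120.00 mm. Layer 3 is larger (120.00 vs 104.00 mm).

layer 3 (z = 0.96 mm)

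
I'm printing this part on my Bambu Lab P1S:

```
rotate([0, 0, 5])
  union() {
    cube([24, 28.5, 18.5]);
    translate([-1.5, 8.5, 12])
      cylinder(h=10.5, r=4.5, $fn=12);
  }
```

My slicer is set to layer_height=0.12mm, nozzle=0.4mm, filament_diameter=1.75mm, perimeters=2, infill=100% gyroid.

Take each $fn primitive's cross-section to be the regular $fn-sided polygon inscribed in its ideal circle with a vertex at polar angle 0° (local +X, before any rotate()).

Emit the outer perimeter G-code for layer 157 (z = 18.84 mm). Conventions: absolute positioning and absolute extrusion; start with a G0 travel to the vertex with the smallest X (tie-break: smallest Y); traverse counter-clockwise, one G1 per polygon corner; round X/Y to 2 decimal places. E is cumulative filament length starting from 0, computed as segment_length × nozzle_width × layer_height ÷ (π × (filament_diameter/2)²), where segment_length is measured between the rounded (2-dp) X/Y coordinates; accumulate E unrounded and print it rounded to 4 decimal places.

G0 X-6.72 Y7.94 Z18.84
G1 X-5.92 Y5.76 E0.0463
G1 X-4.14 Y4.26 E0.0928
G1 X-1.84 Y3.85 E0.1394
G1 X0.35 Y4.65 E0.1859
G1 X1.84 Y6.44 E0.2324
G1 X2.25 Y8.73 E0.2788
G1 X1.45 Y10.92 E0.3254
G1 X-0.33 Y12.42 E0.3718
G1 X-2.63 Y12.82 E0.4184
G1 X-4.82 Y12.02 E0.4649
G1 X-6.31 Y10.24 E0.5113
G1 X-6.72 Y7.94 E0.5579

At z = 18.84 mm: the cube is absent (z outside [0, 18.5]); the cylinder at (-1.5, 8.5): section is a regular 12-gon, circumradius r=4.5; Combining (union): only the r=4.5 cylinder at (-1.5, 8.5) is present, so the union is just that shape — 1 connected region; (rotated 5° about Z; rotation is an isometry so areas/perimeters/island counts are preserved). The outline is a single polygon with 12 vertices. Extrusion per mm of travel: 0.4 × 0.12 / (π × 0.875²) = 0.019956. Accumulating E over each segment gives final E = 0.5579.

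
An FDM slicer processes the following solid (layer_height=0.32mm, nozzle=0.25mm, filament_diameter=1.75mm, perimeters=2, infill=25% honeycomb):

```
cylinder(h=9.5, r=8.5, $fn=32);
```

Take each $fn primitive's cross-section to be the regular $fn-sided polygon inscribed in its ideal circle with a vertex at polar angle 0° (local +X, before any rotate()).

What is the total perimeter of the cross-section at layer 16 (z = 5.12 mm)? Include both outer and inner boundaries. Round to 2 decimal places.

53.32 mm

At z = 5.12 mm: the r=8.5 cylinder contributes a regular 32-gon of circumradius 8.5 (perimeter = 2·32·8.500·sin(180°/32) = 53.32 mm). Overall, the cross-section is a single solid region. Total boundary length (outer) = 53.32 mm.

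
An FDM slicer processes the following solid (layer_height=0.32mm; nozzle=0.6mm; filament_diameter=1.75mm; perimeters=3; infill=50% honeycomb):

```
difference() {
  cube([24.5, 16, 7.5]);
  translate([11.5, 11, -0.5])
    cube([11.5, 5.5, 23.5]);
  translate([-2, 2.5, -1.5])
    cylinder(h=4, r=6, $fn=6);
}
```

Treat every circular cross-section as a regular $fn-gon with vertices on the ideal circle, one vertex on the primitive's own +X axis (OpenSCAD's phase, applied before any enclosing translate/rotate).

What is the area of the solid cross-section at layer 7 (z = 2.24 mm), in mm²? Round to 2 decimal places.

313.31 mm²

At z = 2.24 mm: the 24.5×16 cube contributes its full rectangle (area 392.00 mm²); the cube at (11.5, 11) (footprint 11.5×5.5) is included at this height (area 63.25 mm²); the r=6 cylinder at (-2, 2.5) contributes a regular 6-gon of circumradius 6 (area = (6/2)·6.000²·sin(360°/6) = 93.53 mm²); After the difference (first − rest): starting from the 24.5×16 cube (392.00 mm²), the 11.5×5.5 cube at (11.5, 11) partially overlaps it — only the 57.50 mm² overlap (of its 63.25 mm²) is removed, clipping the outline; the r=6 cylinder at (-2, 2.5) partially overlaps it — only the 21.19 mm² overlap (of its 93.53 mm²) is removed, clipping the outline — area = 313.31 mm². Overall, the cross-section is a single solid region. Net area = 313.31 mm².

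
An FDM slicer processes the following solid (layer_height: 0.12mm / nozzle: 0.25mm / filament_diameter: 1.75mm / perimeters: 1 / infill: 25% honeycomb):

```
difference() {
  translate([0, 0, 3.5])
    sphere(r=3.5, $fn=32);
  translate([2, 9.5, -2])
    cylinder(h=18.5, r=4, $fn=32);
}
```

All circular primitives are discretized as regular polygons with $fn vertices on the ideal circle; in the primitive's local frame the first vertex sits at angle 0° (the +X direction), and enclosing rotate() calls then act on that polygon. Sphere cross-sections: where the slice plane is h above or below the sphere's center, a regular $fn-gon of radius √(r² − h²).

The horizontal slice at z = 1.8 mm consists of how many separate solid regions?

At z = 1.8 mm: the sphere: section is a regular 32-gon, circumradius = √(r²−h²) = √(3.5²−1.7²) = 3.059; the r=4 cylinder at (2, 9.5) gives a regular 32-gon of circumradius 4 (constant along its height); Subtracting the remaining from the first: starting from the r=3.5 sphere, the r=4 cylinder at (2, 9.5) misses the remaining region (no effect) — 1 connected region. The result has 1 disconnected region.

1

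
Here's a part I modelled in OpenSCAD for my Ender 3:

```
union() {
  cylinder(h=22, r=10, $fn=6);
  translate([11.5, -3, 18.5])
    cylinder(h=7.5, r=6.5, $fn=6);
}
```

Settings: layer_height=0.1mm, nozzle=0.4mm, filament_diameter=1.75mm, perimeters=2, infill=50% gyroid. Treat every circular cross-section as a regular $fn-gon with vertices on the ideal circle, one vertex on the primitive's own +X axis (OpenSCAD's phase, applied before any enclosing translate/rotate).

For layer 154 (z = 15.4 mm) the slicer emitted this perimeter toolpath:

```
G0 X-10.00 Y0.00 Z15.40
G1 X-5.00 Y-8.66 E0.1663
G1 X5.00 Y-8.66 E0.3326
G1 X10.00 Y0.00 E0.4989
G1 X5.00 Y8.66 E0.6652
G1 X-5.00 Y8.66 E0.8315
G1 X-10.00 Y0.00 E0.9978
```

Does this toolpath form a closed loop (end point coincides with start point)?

yes

Start point (G0): (-10.00, 0.00). End point (last G1): the path returns to the start — closed.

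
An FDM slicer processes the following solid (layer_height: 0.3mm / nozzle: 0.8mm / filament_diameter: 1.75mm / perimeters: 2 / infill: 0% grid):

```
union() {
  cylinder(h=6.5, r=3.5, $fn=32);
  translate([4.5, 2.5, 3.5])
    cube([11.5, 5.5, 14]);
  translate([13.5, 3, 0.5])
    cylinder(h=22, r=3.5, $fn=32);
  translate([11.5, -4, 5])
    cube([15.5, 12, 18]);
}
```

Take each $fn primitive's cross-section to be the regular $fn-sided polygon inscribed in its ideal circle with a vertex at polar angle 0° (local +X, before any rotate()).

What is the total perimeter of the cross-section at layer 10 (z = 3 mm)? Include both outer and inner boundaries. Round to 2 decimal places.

43.91 mm

At z = 3 mm: the r=3.5 cylinder contributes a regular 32-gon of circumradius 3.5 (perimeter = 2·32·3.500·sin(180°/32) = 21.96 mm); the cube at (4.5, 2.5) does not reach this height (z outside [3.5, 17.5]); the r=3.5 cylinder at (13.5, 3) gives a regular 32-gon of circumradius 3.5 (constant along its height) (perimeter = 2·32·3.500·sin(180°/32) = 21.96 mm); the cube at (11.5, -4) is not intersected at this z (z outside [5, 23]); Taking the union: the 2 present regions are separate (no shared area or edge), so areas and boundary lengths simply add and each stays a separate island — boundary = 43.91 mm. Overall, the cross-section has 2 separate islands. Total boundary length (outer) = 43.91 mm.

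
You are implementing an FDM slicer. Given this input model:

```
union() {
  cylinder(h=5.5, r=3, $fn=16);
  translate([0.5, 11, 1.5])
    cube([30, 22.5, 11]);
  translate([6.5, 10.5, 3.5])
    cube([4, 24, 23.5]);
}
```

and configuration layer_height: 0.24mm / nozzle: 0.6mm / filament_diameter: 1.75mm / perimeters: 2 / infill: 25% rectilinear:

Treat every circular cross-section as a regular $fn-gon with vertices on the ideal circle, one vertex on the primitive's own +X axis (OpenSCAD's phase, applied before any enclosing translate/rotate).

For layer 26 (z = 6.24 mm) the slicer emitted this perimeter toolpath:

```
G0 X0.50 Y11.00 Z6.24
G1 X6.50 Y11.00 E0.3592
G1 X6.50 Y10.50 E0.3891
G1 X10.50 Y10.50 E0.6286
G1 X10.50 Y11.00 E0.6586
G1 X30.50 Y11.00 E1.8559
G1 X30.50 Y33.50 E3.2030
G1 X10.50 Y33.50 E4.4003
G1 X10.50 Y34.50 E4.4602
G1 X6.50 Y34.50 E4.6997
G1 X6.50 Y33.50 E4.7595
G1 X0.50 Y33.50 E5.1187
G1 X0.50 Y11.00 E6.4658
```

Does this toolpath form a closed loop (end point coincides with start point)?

yes

Start point (G0): (0.50, 11.00). End point (last G1): the path returns to the start — closed.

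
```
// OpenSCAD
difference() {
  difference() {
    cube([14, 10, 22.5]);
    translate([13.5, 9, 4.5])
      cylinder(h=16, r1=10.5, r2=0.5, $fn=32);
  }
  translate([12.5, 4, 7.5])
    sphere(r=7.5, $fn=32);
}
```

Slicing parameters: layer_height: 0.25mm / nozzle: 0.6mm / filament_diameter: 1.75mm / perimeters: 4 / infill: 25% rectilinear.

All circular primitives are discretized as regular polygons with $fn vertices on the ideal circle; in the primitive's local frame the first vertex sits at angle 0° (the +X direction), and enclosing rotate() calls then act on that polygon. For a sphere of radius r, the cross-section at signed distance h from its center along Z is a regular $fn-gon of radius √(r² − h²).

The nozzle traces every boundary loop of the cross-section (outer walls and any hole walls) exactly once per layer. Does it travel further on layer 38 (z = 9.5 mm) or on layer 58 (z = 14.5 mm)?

layer 58 (z = 14.5 mm)

Layer 38 (z = 9.5): the 14×10 cube contributes its full rectangle (perimeter 48.00 mm); the cone at (13.5, 9) (r1=10.5→r2=0.5) has section circumradius 7.375 here — a regular 32-gon (perimeter = 2·32·7.375·sin(180°/32) = 46.26 mm); After the difference (first − rest): starting from the 14×10 cube, the cone at (13.5, 9) partially overlaps it — only the 53.95 mm² overlap (of its 169.78 mm²) is removed, clipping the outline — boundary = 44.97 mm; the r=7.5 sphere at (12.5, 4) slices to a regular 32-gon of circumradius 7.228 (√(r²−h²) with h=2 from center) (perimeter = 2·32·7.228·sin(180°/32) = 45.34 mm); Taking the first minus the rest: starting from that combined region, the r=7.5 sphere at (12.5, 4) partially overlaps it — only the 28.28 mm² overlap (of its 163.10 mm²) is removed, clipping the outline — boundary = 33.13 mm. So its perimeter = 33.13 mm. Layer 58 (z = 14.5): the cube is present — its section is the full 14×10 rectangle (perimeter 48.00 mm); the cone at (13.5, 9): at t=0.625 of its height the radius interpolates to r₁+(r₂−r₁)t = 4.250, giving a regular 32-gon of that circumradius (perimeter = 2·32·4.250·sin(180°/32) = 26.66 mm); Taking the first minus the rest: starting from the 14×10 cube, the cone at (13.5, 9) partially overlaps it — only the 20.91 mm² overlap (of its 56.38 mm²) is removed, clipping the outline — boundary = 46.36 mm; the sphere at (12.5, 4): section is a regular 32-gon, circumradius = √(r²−h²) = √(7.5²−7²) = 2.693 (perimeter = 2·32·2.693·sin(180°/32) = 16.89 mm); Subtracting the remaining from the first: starting from that combined region, the r=7.5 sphere at (12.5, 4) partially overlaps it — only the 14.13 mm² overlap (of its 22.63 mm²) is removed, clipping the outline — boundary = 47.56 mm. So its perimeter = 47.56 mm. Layer 58 is larger (47.56 vs 33.13 mm).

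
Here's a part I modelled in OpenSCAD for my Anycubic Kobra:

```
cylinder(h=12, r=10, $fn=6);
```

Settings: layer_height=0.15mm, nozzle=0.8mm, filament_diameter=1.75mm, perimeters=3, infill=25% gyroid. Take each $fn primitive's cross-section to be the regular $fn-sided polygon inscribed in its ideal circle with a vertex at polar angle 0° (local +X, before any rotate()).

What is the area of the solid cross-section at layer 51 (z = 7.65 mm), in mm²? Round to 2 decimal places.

259.81 mm²

At z = 7.65 mm: the cylinder: section is a regular 6-gon, circumradius r=10 (area = (6/2)·10.000²·sin(360°/6) = 259.81 mm²). Overall, the cross-section is a single solid region. Net area = 259.81 mm².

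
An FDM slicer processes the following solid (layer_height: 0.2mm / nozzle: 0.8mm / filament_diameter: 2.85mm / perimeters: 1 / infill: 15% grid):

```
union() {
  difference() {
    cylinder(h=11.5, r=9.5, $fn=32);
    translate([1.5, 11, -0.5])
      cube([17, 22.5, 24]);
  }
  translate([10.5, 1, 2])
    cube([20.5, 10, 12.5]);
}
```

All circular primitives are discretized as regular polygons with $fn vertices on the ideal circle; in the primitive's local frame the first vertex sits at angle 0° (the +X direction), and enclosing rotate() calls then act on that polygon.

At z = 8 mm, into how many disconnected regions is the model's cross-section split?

At z = 8 mm: the r=9.5 cylinder gives a regular 32-gon of circumradius 9.5 (constant along its height); the cube at (1.5, 11) (footprint 17×22.5) is included at this height; Subtracting the remaining from the first: starting from the r=9.5 cylinder, the 17×22.5 cube at (1.5, 11) misses the remaining region (no effect) — 1 connected region; the cube at (10.5, 1) (footprint 20.5×10) is included at this height; Combining (union): the 2 present regions are separate (no shared area or edge), so areas and boundary lengths simply add and each stays a separate island — 2 connected regions. The result has 2 disconnected regions.

2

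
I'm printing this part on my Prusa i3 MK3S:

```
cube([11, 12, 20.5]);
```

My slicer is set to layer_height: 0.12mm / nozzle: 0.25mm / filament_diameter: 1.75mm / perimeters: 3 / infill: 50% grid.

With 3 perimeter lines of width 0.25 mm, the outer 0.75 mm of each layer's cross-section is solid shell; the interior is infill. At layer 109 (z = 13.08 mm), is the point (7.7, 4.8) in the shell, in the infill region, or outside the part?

infill

At z = 13.08 mm: the 11×12 cube contributes its full rectangle. Overall, the cross-section is a single solid region. The nearest boundary edge runs (11.00, 0.00)→(11.00, 12.00); distance from the point to it = 3.30 mm. The point is inside the cross-section and 3.30 mm from the nearest boundary — more than the 0.75 mm shell width (3 × 0.25), so it's in the infill interior.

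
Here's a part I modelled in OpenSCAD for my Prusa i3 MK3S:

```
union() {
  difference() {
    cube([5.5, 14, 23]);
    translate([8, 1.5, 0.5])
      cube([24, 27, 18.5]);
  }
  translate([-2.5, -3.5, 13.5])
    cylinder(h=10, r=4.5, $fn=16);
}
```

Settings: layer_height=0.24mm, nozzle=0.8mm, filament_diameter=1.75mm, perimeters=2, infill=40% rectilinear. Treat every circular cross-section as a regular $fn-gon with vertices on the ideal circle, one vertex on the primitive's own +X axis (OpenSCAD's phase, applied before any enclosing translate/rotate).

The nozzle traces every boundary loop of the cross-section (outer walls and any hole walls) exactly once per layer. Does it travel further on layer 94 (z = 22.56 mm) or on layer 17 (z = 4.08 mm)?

Layer 94 (z = 22.56): the 5.5×14 cube contributes its full rectangle (perimeter 39.00 mm); the cube at (8, 1.5) is absent (z outside [0.5, 19]); Subtracting the remaining from the first: none of the subtracted shapes is present at this height, so the 5.5×14 cube is unchanged — boundary = 39.00 mm; the r=4.5 cylinder at (-2.5, -3.5) gives a regular 16-gon of circumradius 4.5 (constant along its height) (perimeter = 2·16·4.500·sin(180°/16) = 28.09 mm); Combining (union): the regions partially overlap (shared area 0.01 mm²), so the edge portions inside another operand are dropped and the merged outline is re-measured after clipping — boundary = 66.50 mm. So its perimeter = 66.50 mm. Layer 17 (z = 4.08): the 5.5×14 cube contributes its full rectangle (perimeter 39.00 mm); the 24×27 cube at (8, 1.5) contributes its full rectangle (perimeter 102.00 mm); Subtracting the remaining from the first: starting from the 5.5×14 cube, the 24×27 cube at (8, 1.5) misses the remaining region (no effect) — boundary = 39.00 mm; the cylinder at (-2.5, -3.5) is not intersected at this z (z outside [13.5, 23.5]); Taking the union: only the result so far is present, so the union is just that shape — boundary = 39.00 mm. So its perimeter = 39.00 mm. Layer 94 is larger (66.50 vs 39.00 mm).

layer 94 (z = 22.56 mm)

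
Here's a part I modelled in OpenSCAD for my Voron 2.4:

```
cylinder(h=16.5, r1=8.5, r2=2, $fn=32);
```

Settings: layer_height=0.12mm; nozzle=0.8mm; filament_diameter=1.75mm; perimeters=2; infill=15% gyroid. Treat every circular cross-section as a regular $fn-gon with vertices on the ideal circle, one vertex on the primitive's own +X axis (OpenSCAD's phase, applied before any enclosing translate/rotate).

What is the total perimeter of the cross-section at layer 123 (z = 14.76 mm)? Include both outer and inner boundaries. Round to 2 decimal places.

16.85 mm

At z = 14.76 mm: the cone contributes a regular 32-gon of circumradius 2.685 (interpolated between r1=8.5 and r2=2 at t=0.895) (perimeter = 2·32·2.685·sin(180°/32) = 16.85 mm). Overall, the cross-section is a single solid region. Total boundary length (outer) = 16.85 mm.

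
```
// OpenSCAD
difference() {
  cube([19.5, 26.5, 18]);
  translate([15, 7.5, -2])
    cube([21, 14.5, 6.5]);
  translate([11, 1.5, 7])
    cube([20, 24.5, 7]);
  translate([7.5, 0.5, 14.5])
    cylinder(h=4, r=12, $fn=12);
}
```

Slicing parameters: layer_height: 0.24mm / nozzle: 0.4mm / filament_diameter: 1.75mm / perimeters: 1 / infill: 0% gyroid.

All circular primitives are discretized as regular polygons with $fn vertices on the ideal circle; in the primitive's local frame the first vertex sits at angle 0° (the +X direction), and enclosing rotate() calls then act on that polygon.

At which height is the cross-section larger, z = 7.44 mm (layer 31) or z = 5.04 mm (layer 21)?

Layer 31 (z = 7.44): the cube (footprint 19.5×26.5) is included at this height (area 516.75 mm²); the cube at (15, 7.5) does not reach this height (z outside [-2, 4.5]); the cube at (11, 1.5) is present — its section is the full 20×24.5 rectangle (area 490.00 mm²); the cylinder at (7.5, 0.5) does not reach this height (z outside [14.5, 18.5]); After the difference (first − rest): starting from the 19.5×26.5 cube (516.75 mm²), the 20×24.5 cube at (11, 1.5) partially overlaps it — only the 208.25 mm² overlap (of its 490.00 mm²) is removed, clipping the outline — area = 308.50 mm². So its area = 308.50 mm². Layer 21 (z = 5.04): the 19.5×26.5 cube contributes its full rectangle (area 516.75 mm²); the cube at (15, 7.5) is absent (z outside [-2, 4.5]); the cube at (11, 1.5) is not intersected at this z (z outside [7, 14]); the cylinder at (7.5, 0.5) does not reach this height (z outside [14.5, 18.5]); Taking the first minus the rest: none of the subtracted shapes is present at this height, so the 19.5×26.5 cube is unchanged — area = 516.75 mm². So its area = 516.75 mm². Layer 21 is larger (516.75 vs 308.50 mm²).

layer 21 (z = 5.04 mm)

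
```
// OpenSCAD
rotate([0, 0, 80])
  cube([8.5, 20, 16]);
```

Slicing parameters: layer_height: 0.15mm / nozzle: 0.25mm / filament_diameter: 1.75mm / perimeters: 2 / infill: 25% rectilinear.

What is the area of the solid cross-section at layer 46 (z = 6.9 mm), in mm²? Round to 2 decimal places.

170.00 mm²

At z = 6.9 mm: the cube (footprint 8.5×20) is included at this height (area 170.00 mm²); (rotated 80° about Z; rotation is an isometry so areas/perimeters/island counts are preserved). Overall, the cross-section is a single solid region. Net area = 170.00 mm².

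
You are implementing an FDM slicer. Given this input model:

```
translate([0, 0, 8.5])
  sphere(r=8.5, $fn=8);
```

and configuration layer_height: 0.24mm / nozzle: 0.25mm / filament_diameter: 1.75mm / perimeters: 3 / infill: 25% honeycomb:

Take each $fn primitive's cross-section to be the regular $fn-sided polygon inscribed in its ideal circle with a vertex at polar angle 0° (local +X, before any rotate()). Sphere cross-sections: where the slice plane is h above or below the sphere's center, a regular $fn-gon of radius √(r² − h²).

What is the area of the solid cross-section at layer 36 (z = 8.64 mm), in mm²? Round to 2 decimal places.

At z = 8.64 mm: the r=8.5 sphere contributes a regular 8-gon of circumradius √(8.5²−0.14²) = 8.499 (area = (8/2)·8.499²·sin(360°/8) = 204.30 mm²). Overall, the cross-section is a single solid region. Net area = 204.30 mm².

204.30 mm²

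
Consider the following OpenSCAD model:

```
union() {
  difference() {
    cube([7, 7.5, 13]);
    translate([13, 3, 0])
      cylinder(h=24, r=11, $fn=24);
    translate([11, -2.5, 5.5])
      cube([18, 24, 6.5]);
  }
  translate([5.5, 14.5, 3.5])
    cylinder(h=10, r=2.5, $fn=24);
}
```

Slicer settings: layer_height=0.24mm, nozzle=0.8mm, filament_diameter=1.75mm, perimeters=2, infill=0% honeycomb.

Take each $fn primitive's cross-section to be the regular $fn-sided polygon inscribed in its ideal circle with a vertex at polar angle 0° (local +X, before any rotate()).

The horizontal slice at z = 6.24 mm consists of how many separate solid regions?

At z = 6.24 mm: the 7×7.5 cube contributes its full rectangle; the r=11 cylinder at (13, 3) contributes a regular 24-gon of circumradius 11; the cube at (11, -2.5) is present — its section is the full 18×24 rectangle; Taking the first minus the rest: starting from the 7×7.5 cube, the r=11 cylinder at (13, 3) partially overlaps it — only the 35.19 mm² overlap (of its 375.81 mm²) is removed, clipping the outline; the 18×24 cube at (11, -2.5) misses the remaining region (no effect) — 1 connected region; the r=2.5 cylinder at (5.5, 14.5) contributes a regular 24-gon of circumradius 2.5; Combining (union): the 2 present regions are separate (no shared area or edge), so areas and boundary lengths simply add and each stays a separate island — 2 connected regions. The result has 2 disconnected regions.

2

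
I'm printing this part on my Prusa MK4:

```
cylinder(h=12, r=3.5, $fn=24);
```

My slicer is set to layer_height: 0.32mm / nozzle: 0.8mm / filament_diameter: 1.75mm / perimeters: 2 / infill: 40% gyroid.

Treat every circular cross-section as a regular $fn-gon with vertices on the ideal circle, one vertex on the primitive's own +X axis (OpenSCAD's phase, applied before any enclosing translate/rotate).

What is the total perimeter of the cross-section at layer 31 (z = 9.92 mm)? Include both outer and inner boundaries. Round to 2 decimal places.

At z = 9.92 mm: the r=3.5 cylinder contributes a regular 24-gon of circumradius 3.5 (perimeter = 2·24·3.500·sin(180°/24) = 21.93 mm). Overall, the cross-section is a single solid region. Total boundary length (outer) = 21.93 mm.

21.93 mm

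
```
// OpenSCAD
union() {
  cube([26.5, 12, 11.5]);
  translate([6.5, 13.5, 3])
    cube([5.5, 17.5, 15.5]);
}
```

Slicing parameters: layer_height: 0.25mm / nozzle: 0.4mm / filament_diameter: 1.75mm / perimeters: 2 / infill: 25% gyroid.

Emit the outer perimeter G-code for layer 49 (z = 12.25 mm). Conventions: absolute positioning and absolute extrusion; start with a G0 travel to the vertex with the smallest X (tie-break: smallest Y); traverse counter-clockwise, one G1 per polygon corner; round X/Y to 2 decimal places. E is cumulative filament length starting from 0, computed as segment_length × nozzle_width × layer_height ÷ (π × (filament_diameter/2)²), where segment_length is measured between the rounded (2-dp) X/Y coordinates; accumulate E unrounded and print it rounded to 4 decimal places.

G0 X6.50 Y13.50 Z12.25
G1 X12.00 Y13.50 E0.2287
G1 X12.00 Y31.00 E0.9562
G1 X6.50 Y31.00 E1.1849
G1 X6.50 Y13.50 E1.9125

At z = 12.25 mm: the cube is absent (z outside [0, 11.5]); the cube at (6.5, 13.5) (footprint 5.5×17.5) is included at this height; Combining (union): only the 5.5×17.5 cube at (6.5, 13.5) is present, so the union is just that shape — 1 connected region. The outline is a single polygon with 4 vertices. Extrusion per mm of travel: 0.4 × 0.25 / (π × 0.875²) = 0.041575. Accumulating E over each segment gives final E = 1.9125.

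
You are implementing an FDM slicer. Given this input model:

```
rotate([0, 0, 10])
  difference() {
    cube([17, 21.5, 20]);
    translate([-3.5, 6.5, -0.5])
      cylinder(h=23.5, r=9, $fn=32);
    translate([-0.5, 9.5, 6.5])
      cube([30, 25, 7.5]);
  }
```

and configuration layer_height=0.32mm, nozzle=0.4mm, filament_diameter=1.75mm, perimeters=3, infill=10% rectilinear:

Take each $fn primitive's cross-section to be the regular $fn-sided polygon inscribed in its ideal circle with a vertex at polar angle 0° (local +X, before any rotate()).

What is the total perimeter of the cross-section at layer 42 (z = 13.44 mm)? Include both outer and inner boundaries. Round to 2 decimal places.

At z = 13.44 mm: the cube is present — its section is the full 17×21.5 rectangle (perimeter 77.00 mm); the r=9 cylinder at (-3.5, 6.5) contributes a regular 32-gon of circumradius 9 (perimeter = 2·32·9.000·sin(180°/32) = 56.46 mm); the cube at (-0.5, 9.5) is present — its section is the full 30×25 rectangle (perimeter 110.00 mm); Taking the first minus the rest: starting from the 17×21.5 cube, the r=9 cylinder at (-3.5, 6.5) partially overlaps it — only the 62.58 mm² overlap (of its 252.84 mm²) is removed, clipping the outline; the 30×25 cube at (-0.5, 9.5) partially overlaps it — only the 187.27 mm² overlap (of its 750.00 mm²) is removed, clipping the outline — boundary = 46.19 mm; (rotated 10° about Z; rotation is an isometry so areas/perimeters/island counts are preserved). Overall, the cross-section is a single solid region. Total boundary length (outer) = 46.19 mm.

46.19 mm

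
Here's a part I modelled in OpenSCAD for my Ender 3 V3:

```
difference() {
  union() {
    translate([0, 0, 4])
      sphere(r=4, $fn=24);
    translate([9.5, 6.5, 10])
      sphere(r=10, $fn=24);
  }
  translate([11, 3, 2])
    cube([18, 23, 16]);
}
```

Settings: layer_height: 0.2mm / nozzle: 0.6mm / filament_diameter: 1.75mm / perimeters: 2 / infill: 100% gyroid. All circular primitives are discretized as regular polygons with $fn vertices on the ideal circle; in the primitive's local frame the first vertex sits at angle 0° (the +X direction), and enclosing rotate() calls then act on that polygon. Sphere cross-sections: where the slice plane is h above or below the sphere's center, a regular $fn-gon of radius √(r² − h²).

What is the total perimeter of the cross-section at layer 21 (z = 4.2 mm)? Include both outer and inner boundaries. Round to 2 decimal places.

At z = 4.2 mm: the sphere: section is a regular 24-gon, circumradius = √(r²−h²) = √(4²−0.2²) = 3.995 (perimeter = 2·24·3.995·sin(180°/24) = 25.03 mm); the sphere at (9.5, 6.5): section is a regular 24-gon, circumradius = √(r²−h²) = √(10²−5.8²) = 8.146 (perimeter = 2·24·8.146·sin(180°/24) = 51.04 mm); Taking the union: the regions partially overlap (shared area 1.29 mm²), so the edge portions inside another operand are dropped and the merged outline is re-measured after clipping — boundary = 69.10 mm; the 18×23 cube at (11, 3) contributes its full rectangle (perimeter 82.00 mm); Subtracting the remaining from the first: starting from that combined region, the 18×23 cube at (11, 3) partially overlaps it — only the 61.64 mm² overlap (of its 414.00 mm²) is removed, clipping the outline — boundary = 71.46 mm. Overall, the cross-section is a single solid region. Total boundary length (outer) = 71.46 mm.

71.46 mm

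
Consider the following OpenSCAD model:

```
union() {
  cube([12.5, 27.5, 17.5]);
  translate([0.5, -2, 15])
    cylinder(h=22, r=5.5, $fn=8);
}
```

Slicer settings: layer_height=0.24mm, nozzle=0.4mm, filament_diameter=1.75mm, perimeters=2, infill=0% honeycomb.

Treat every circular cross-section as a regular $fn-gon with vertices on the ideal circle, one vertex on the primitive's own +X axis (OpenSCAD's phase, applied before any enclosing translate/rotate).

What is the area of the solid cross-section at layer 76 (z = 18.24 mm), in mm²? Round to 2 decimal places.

At z = 18.24 mm: the cube is not intersected at this z (z outside [0, 17.5]); the cylinder at (0.5, -2): section is a regular 8-gon, circumradius r=5.5 (area = (8/2)·5.500²·sin(360°/8) = 85.56 mm²); Merging all regions: only the r=5.5 cylinder at (0.5, -2) is present, so the union is just that shape — area = 85.56 mm². Overall, the cross-section is a single solid region. Net area = 85.56 mm².

85.56 mm²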